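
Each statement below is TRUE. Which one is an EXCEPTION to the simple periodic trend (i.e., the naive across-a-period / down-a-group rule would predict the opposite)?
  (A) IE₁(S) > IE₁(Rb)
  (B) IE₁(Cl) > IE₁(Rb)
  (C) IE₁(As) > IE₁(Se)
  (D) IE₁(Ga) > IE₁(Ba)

(C)

The general trend: first ionization energy increases across a period and decreases down a group.
(A) S (period 3, group 16) vs Rb (period 5, group 1): the stated order agrees with the simple trend.
(B) Cl (period 3, group 17) vs Rb (period 5, group 1): the stated order agrees with the simple trend.
(C) As (period 4, group 15) vs Se (period 4, group 16): the stated order contradicts the simple trend.
(D) Ga (period 4, group 13) vs Ba (period 6, group 2): the stated order agrees with the simple trend.
The exception is (C): Se (4p⁴) ionizes more easily than half-filled As (4p³).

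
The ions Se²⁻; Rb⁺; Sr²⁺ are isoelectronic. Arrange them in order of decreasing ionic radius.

Se²⁻, Rb⁺, Sr²⁺

All of these have 36 electrons, so size is governed by nuclear charge alone: the more protons, the stronger the pull on the same electron cloud, and the smaller the ion.
Nuclear charges: Sr²⁺ (Z=38), Rb⁺ (Z=37), Se²⁻ (Z=34).
Largest to smallest: Se²⁻ > Rb⁺ > Sr²⁺.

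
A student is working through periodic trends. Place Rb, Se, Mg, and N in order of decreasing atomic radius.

Across a period the added protons contract the valence shell; down a group each new principal shell makes the atom larger.
Neither a single period nor a single group — weigh both effects.
Se > N: the two effects oppose for this pair; the down-group effect wins (116 vs 71 pm).
Mg > Se: the two effects oppose for this pair; the across-period effect wins (139 vs 116 pm).
Rb > Mg: both effects reinforce here, so Rb is clearly the larger of the two.
For reference (pm): N 71, Mg 139, Se 116, Rb 210.
So from largest to smallest: Rb > Mg > Se > N.

Rb > Mg > Se > N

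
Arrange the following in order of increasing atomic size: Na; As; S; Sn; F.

F < S < As < Sn < Na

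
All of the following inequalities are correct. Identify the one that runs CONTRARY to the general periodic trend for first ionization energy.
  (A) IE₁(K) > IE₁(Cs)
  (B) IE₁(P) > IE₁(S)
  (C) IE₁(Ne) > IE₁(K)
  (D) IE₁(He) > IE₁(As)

(B)

The general trend: first ionization energy increases across a period and decreases down a group.
(A) K (period 4, group 1) vs Cs (period 6, group 1): the stated order agrees with the simple trend.
(B) P (period 3, group 15) vs S (period 3, group 16): the stated order contradicts the simple trend.
(C) Ne (period 2, group 18) vs K (period 4, group 1): the stated order agrees with the simple trend.
(D) He (period 1, group 18) vs As (period 4, group 15): the stated order agrees with the simple trend.
The exception is (B): S (3p⁴) ionizes more easily than half-filled P (3p³) because the paired 3p electron in S is pushed out by e⁻–e⁻ repulsion.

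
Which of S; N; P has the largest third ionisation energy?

N

Consider each +2 ion: S²⁺ still has 4 valence electrons; N²⁺ still has 3 valence electrons; P²⁺ still has 3 valence electrons.
All are still removing valence electrons, so compare the +2 ions as you would atoms: IE_3 generally rises across a period (higher Z_eff) and falls down a group (larger shell), subject to the usual subshell exceptions.
Valence configurations: S²⁺ [Ne]3s²3p², N²⁺ [He]2s²2p¹, P²⁺ [Ne]3s²3p¹.
Tabulated IE_3 (kJ/mol): S 3357, N 4578, P 2914.
So the third ionization energies run P < S < N.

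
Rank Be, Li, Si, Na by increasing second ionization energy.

The second ionization energy removes an electron from the +1 ion. For each element: Be⁺ still has 1 valence electron; Li⁺ is the bare [He] core; Si⁺ still has 3 valence electrons; Na⁺ is the bare [Ne] core.
Pulling an electron out of a noble-gas core costs far more than removing a remaining valence electron, so Na and Li sit at the high end of IE_2.
Valence configurations: Be⁺ [He]2s¹, Si⁺ [Ne]3s²3p¹.
Approximate IE_2 values (kJ/mol): Be 1757, Li 7298, Si 1577, Na 4562.
So the second ionization energies run Si < Be < Na < Li.

Si < Be < Na < Li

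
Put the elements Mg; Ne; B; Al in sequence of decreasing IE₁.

First ionization energy rises across a period (greater Z_eff holds electrons more tightly) and falls down a group (valence electrons are farther from the nucleus).
Neither a single period nor a single group — weigh both effects.
Mg > Al: this pair runs against the simple trend — see the exception note.
B > Mg: both effects reinforce here, so B is clearly the higher of the two.
Ne > B: Ne lies to the right of B in period 2, so the across-period effect alone puts Ne higher.
Note the exception: Mg has a higher first ionization energy than Al, contrary to the simple trend — Al's single 3p electron is easier to remove than one from Mg's filled 3s².
Tabulated first ionization energy (kJ/mol): B 801, Ne 2081, Mg 738, Al 578.
So from highest to lowest: Ne > B > Mg > Al.

Ne > B > Mg > Al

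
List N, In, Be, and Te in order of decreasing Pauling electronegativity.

N > Te > In > Be

Be is in period 2, group 2; N is in period 2, group 15; In is in period 5, group 13; Te is in period 5, group 16.
Smaller atoms with higher effective nuclear charge are more electronegative.
These span different periods and groups, so the two trends combine.
In > Be: the two effects oppose for this pair; the across-period effect wins (1.78 vs 1.57).
Te > In: Te lies to the right of In in period 5, so the across-period effect alone puts Te higher.
N > Te: period and group pull opposite ways; the down-group shift dominates (3.04 vs 2.10).
Tabulated electronegativity (Pauling): Be 1.57, N 3.04, In 1.78, Te 2.10.
So from highest to lowest: N > Te > In > Be.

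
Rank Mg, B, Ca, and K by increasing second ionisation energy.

Ca, Mg, B, K

Consider each +1 ion: Mg⁺ still has 1 valence electron; B⁺ still has 2 valence electrons; Ca⁺ still has 1 valence electron; K⁺ is the bare [Ar] core.
Pulling an electron out of a noble-gas core costs far more than removing a remaining valence electron, so K sits at the high end of IE_2.
Valence configurations: Mg⁺ [Ne]3s¹, B⁺ [He]2s², Ca⁺ [Ar]4s¹.
Tabulated IE_2 (kJ/mol): Mg 1451, B 2427, Ca 1145, K 3052.
Putting it together, IE_2: Ca < Mg < B < K.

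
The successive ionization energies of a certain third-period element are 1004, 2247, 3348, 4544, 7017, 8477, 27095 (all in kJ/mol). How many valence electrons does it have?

6

Look for the largest jump between consecutive ionization energies: IE7/IE6 ≈ 3.2, far larger than any earlier ratio.
That jump marks the point where a core electron is being removed. So the atom has 6 valence electrons.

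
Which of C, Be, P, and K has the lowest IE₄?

P

The fourth ionization energy removes an electron from the +3 ion. For each element: C³⁺ still has 1 valence electron; Be³⁺ is already 1 electron into the core; P³⁺ still has 2 valence electrons; K³⁺ is already 2 electrons into the core.
Usually core removal costs more than valence removal, but here the competition is close: a tightly held n=2 valence electron can cost more to remove than an n=3 core electron, so the actual values have to decide it.
Valence configurations: C³⁺ [He]2s¹, P³⁺ [Ne]3s².
Tabulated IE_4 (kJ/mol): C 6223, Be 21007, P 4964, K 5877.
Overall IE_4 order: P < K < C < Be.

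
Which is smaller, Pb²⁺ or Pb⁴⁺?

Pb⁴⁺

Both ions have Z = 82 protons, but Pb⁴⁺ has lost more electrons, so its remaining electrons feel a larger effective nuclear charge per electron and are pulled in more tightly.
Higher positive charge → smaller ion, so Pb²⁺ > Pb⁴⁺.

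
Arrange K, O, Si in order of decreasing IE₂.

O > K > Si

After 1 electron has been removed, what remains? K⁺ is the bare [Ar] core; O⁺ still has 5 valence electrons; Si⁺ still has 3 valence electrons.
Usually core removal costs more than valence removal, but here the competition is close: a tightly held n=2 valence electron can cost more to remove than an n=3 core electron, so the actual values have to decide it.
Valence configurations: O⁺ [He]2s²2p³, Si⁺ [Ne]3s²3p¹.
The numbers (kJ/mol): K 3052, O 3388, Si 1577.
Overall IE_2 order: Si < K < O.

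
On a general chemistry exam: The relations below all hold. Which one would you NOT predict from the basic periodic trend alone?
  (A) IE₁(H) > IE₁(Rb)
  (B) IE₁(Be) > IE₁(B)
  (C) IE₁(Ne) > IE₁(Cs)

The general trend: first ionisation energy increases across a period and decreases down a group.
(A) H (period 1, group 1) vs Rb (period 5, group 1): the stated order agrees with the simple trend.
(B) Be (period 2, group 2) vs B (period 2, group 13): the stated order contradicts the simple trend.
(C) Ne (period 2, group 18) vs Cs (period 6, group 1): the stated order agrees with the simple trend.
The exception is (B): removing B's lone 2p electron is easier than breaking Be's filled 2s².

(B)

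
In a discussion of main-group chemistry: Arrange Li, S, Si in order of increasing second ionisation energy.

After 1 electron has been removed, what remains? Li⁺ is the bare [He] core; S⁺ still has 5 valence electrons; Si⁺ still has 3 valence electrons.
Pulling an electron out of a noble-gas core costs far more than removing a remaining valence electron, so Li sits at the high end of IE_2.
Valence configurations: S⁺ [Ne]3s²3p³, Si⁺ [Ne]3s²3p¹.
Approximate IE_2 values (kJ/mol): Li 7298, S 2252, Si 1577.
So the second ionization energies run Si < S < Li.

Si < S < Li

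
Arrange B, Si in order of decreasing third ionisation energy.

After 2 electrons have been removed, what remains? B²⁺ still has 1 valence electron; Si²⁺ still has 2 valence electrons.
All are still removing valence electrons, so compare the +2 ions as you would atoms: IE_3 generally rises across a period (higher Z_eff) and falls down a group (larger shell), subject to the usual subshell exceptions.
Valence configurations: B²⁺ [He]2s¹, Si²⁺ [Ne]3s².
The numbers (kJ/mol): B 3660, Si 3232.
Overall IE_3 order: Si < B.

B, Si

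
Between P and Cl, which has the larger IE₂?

Consider each +1 ion: P⁺ still has 4 valence electrons; Cl⁺ still has 6 valence electrons.
All are still removing valence electrons, so compare the +1 ions as you would atoms: IE_2 generally rises across a period (higher Z_eff) and falls down a group (larger shell), subject to the usual subshell exceptions.
Valence configurations: P⁺ [Ne]3s²3p², Cl⁺ [Ne]3s²3p⁴.
Tabulated IE_2 (kJ/mol): P 1907, Cl 2298.
Putting it together, IE_2: P < Cl.

Cl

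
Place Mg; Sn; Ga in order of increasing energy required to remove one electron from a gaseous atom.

Ga < Sn < Mg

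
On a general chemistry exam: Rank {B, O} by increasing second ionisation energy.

B, O

Consider each +1 ion: B⁺ still has 2 valence electrons; O⁺ still has 5 valence electrons.
All are still removing valence electrons, so compare the +1 ions as you would atoms: IE_2 generally rises across a period (higher Z_eff) and falls down a group (larger shell), subject to the usual subshell exceptions.
Valence configurations: B⁺ [He]2s², O⁺ [He]2s²2p³.
The numbers (kJ/mol): B 2427, O 3388.
Putting it together, IE_2: B < O.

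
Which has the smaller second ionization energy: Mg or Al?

Consider each +1 ion: Mg⁺ still has 1 valence electron; Al⁺ still has 2 valence electrons.
All are still removing valence electrons, so compare the +1 ions as you would atoms: IE_2 generally rises across a period (higher Z_eff) and falls down a group (larger shell), subject to the usual subshell exceptions.
Valence configurations: Mg⁺ [Ne]3s¹, Al⁺ [Ne]3s².
Approximate IE_2 values (kJ/mol): Mg 1451, Al 1817.
Overall IE_2 order: Mg < Al.

Mg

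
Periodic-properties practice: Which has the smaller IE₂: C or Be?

Be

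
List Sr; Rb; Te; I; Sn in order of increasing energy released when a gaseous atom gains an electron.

Electron affinity generally becomes more exothermic across a period toward the halogens and less exothermic down a group.
All lie in period 5; the across-period trend (electron affinity increases left to right) applies, with the exception below.
Note the exception: Rb has a higher electron affinity than Sr, contrary to the simple trend — adding an electron to Sr (ns²) has to open a new, higher-energy np subshell, which is unfavourable.
Tabulated electron affinity (kJ/mol): Rb 47, Sr 5, Sn 107, Te 190, I 295.
So from lowest to highest: Sr < Rb < Sn < Te < I.

Sr, Rb, Sn, Te, I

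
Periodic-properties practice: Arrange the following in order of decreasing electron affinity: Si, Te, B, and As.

Te > Si > As > B

B is in period 2, group 13; Si is in period 3, group 14; As is in period 4, group 15; Te is in period 5, group 16.
EA tends to increase across a period and decrease down a group, though the pattern is less regular than for IE or radius.
These sit on a diagonal, where the across-period and down-group effects partly cancel.
As > B: the two effects oppose for this pair; the across-period effect wins (78 vs 27 kJ/mol).
Si > As: the two effects oppose for this pair; the down-group effect wins (134 vs 78 kJ/mol).
Te > Si: period and group pull opposite ways; the across-period shift dominates (190 vs 134 kJ/mol).
Approximate values (kJ/mol): B 27, Si 134, As 78, Te 190.
So from highest to lowest: Te > Si > As > B.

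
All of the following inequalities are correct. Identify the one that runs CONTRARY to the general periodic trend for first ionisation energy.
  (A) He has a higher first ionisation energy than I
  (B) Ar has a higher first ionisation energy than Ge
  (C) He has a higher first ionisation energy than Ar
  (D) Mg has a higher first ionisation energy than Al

(D)

The general trend: first ionisation energy increases across a period and decreases down a group.
(A) He (period 1, group 18) vs I (period 5, group 17): the stated order agrees with the simple trend.
(B) Ar (period 3, group 18) vs Ge (period 4, group 14): the stated order agrees with the simple trend.
(C) He (period 1, group 18) vs Ar (period 3, group 18): the stated order agrees with the simple trend.
(D) Mg (period 3, group 2) vs Al (period 3, group 13): the stated order contradicts the simple trend.
The exception is (D): Al's single 3p electron is easier to remove than one from Mg's filled 3s².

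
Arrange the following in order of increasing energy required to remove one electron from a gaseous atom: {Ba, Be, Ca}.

Be is in period 2, group 2; Ca is in period 4, group 2; Ba is in period 6, group 2.
IE₁ increases left→right with effective nuclear charge and decreases top→bottom as the valence shell moves farther out.
All are in group 2, so first ionization energy increases up the group.
So from lowest to highest: Ba < Ca < Be.

Ba < Ca < Be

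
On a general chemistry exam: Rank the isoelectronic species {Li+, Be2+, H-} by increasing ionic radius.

All of these have 2 electrons, so size is governed by nuclear charge alone: the more protons, the stronger the pull on the same electron cloud, and the smaller the ion.
Nuclear charges: Be2+ (Z=4), Li+ (Z=3), H- (Z=1).
Smallest to largest: Be2+ < Li+ < H-.

Be2+ < Li+ < H-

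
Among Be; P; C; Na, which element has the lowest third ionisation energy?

P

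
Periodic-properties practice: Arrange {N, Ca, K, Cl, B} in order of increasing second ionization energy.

Ca < Cl < B < N < K

After 1 electron has been removed, what remains? N⁺ still has 4 valence electrons; Ca⁺ still has 1 valence electron; K⁺ is the bare [Ar] core; Cl⁺ still has 6 valence electrons; B⁺ still has 2 valence electrons.
Pulling an electron out of a noble-gas core costs far more than removing a remaining valence electron, so K sits at the high end of IE_2.
Valence configurations: N⁺ [He]2s²2p², Ca⁺ [Ar]4s¹, Cl⁺ [Ne]3s²3p⁴, B⁺ [He]2s².
The numbers (kJ/mol): N 2856, Ca 1145, K 3052, Cl 2298, B 2427.
Putting it together, IE_2: Ca < Cl < B < N < K.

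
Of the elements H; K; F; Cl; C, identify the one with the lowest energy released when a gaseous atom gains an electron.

K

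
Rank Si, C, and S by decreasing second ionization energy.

IE_2 is the cost of taking one more electron from the +1 cation: Si⁺ still has 3 valence electrons; C⁺ still has 3 valence electrons; S⁺ still has 5 valence electrons.
All are still removing valence electrons, so compare the +1 ions as you would atoms: IE_2 generally rises across a period (higher Z_eff) and falls down a group (larger shell), subject to the usual subshell exceptions.
Valence configurations: Si⁺ [Ne]3s²3p¹, C⁺ [He]2s²2p¹, S⁺ [Ne]3s²3p³.
Approximate IE_2 values (kJ/mol): Si 1577, C 2353, S 2252.
Hence IE_2: Si < S < C.

C, S, Si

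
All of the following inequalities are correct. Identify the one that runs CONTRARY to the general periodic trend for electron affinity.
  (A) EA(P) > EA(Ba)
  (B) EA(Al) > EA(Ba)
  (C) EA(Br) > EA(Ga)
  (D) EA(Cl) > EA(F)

The general trend: electron affinity increases across a period and decreases down a group.
(A) P (period 3, group 15) vs Ba (period 6, group 2): the stated order agrees with the simple trend.
(B) Al (period 3, group 13) vs Ba (period 6, group 2): the stated order agrees with the simple trend.
(C) Br (period 4, group 17) vs Ga (period 4, group 13): the stated order agrees with the simple trend.
(D) Cl (period 3, group 17) vs F (period 2, group 17): the stated order contradicts the simple trend.
The exception is (D): F's small 2p subshell makes the incoming electron feel strong e⁻–e⁻ repulsion, so Cl actually releases more energy on gaining an electron.

(D)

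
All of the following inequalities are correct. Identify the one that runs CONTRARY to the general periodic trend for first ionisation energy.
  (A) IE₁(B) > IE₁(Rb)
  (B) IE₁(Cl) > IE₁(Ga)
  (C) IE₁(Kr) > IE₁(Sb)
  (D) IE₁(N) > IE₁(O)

The general trend: first ionisation energy increases across a period and decreases down a group.
(A) B (period 2, group 13) vs Rb (period 5, group 1): the stated order agrees with the simple trend.
(B) Cl (period 3, group 17) vs Ga (period 4, group 13): the stated order agrees with the simple trend.
(C) Kr (period 4, group 18) vs Sb (period 5, group 15): the stated order agrees with the simple trend.
(D) N (period 2, group 15) vs O (period 2, group 16): the stated order contradicts the simple trend.
The exception is (D): pairing an electron in O's 2p⁴ costs repulsion energy, so O ionizes more easily than half-filled N (2p³).

(D)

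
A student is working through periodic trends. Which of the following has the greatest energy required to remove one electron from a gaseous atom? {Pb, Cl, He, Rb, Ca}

He

He is in period 1, group 18; Cl is in period 3, group 17; Ca is in period 4, group 2; Rb is in period 5, group 1; Pb is in period 6, group 14.
Across a period the outer electron is held more tightly (higher IE₁); down a group it sits in a higher shell, more shielded, and comes off more easily.
Here both period and group differ, so the two effects have to be weighed against each other.
Ca > Rb: both effects reinforce here, so Ca is clearly the higher of the two.
Pb > Ca: period and group pull opposite ways; the across-period shift dominates (716 vs 590 kJ/mol).
Cl > Pb: relative to Pb, both the across-period and down-group shifts push Cl's first ionization energy up.
He > Cl: relative to Cl, both the across-period and down-group shifts push He's first ionization energy up.
Tabulated first ionization energy (kJ/mol): He 2372, Cl 1251, Ca 590, Rb 403, Pb 716.
The greatest energy required to remove one electron from a gaseous atom among these belongs to He.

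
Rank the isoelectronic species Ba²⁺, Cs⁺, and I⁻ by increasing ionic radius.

Ba²⁺, Cs⁺, I⁻

All of these have 54 electrons, so size is governed by nuclear charge alone: the more protons, the stronger the pull on the same electron cloud, and the smaller the ion.
Nuclear charges: Ba²⁺ (Z=56), Cs⁺ (Z=55), I⁻ (Z=53).
Smallest to largest: Ba²⁺ < Cs⁺ < I⁻.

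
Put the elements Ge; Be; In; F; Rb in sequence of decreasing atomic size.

Rb > In > Ge > Be > F

Be is in period 2, group 2; F is in period 2, group 17; Ge is in period 4, group 14; Rb is in period 5, group 1; In is in period 5, group 13.
Radius decreases left→right (rising Z_eff, same n) and increases top→bottom (higher n).
These span different periods and groups, so the two trends combine.
Be > F: Be lies to the left of F in period 2, so the across-period effect alone puts Be larger.
Ge > Be: the two effects oppose for this pair; the down-group effect wins (121 vs 102 pm).
In > Ge: both effects reinforce here, so In is clearly the larger of the two.
Rb > In: Rb lies to the left of In in period 5, so the across-period effect alone puts Rb larger.
Tabulated atomic radius (pm): Be 102, F 64, Ge 121, Rb 210, In 142.
So from largest to smallest: Rb > In > Ge > Be > F.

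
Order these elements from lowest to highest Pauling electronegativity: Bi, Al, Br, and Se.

Al < Bi < Se < Br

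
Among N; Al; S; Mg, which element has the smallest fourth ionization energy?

S

Consider each +3 ion: N³⁺ still has 2 valence electrons; Al³⁺ is the bare [Ne] core; S³⁺ still has 3 valence electrons; Mg³⁺ is already 1 electron into the core.
Core electrons are held far more tightly than valence electrons, so Mg and Al top the IE_4 order.
Valence configurations: N³⁺ [He]2s², S³⁺ [Ne]3s²3p¹.
The numbers (kJ/mol): N 7475, Al 11577, S 4556, Mg 10543.
Putting it together, IE_4: S < N < Mg < Al.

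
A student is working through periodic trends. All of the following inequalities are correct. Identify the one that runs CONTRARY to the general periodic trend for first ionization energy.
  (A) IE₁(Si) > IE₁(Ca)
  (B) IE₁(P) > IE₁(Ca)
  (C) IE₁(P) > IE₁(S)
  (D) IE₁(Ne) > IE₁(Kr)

The general trend: first ionization energy increases across a period and decreases down a group.
(A) Si (period 3, group 14) vs Ca (period 4, group 2): the stated order agrees with the simple trend.
(B) P (period 3, group 15) vs Ca (period 4, group 2): the stated order agrees with the simple trend.
(C) P (period 3, group 15) vs S (period 3, group 16): the stated order contradicts the simple trend.
(D) Ne (period 2, group 18) vs Kr (period 4, group 18): the stated order agrees with the simple trend.
The exception is (C): S (3p⁴) ionizes more easily than half-filled P (3p³) because the paired 3p electron in S is pushed out by e⁻–e⁻ repulsion.

(C)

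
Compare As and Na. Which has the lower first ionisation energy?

Na is in period 3, group 1; As is in period 4, group 15.
First ionization energy rises across a period (greater Z_eff holds electrons more tightly) and falls down a group (valence electrons are farther from the nucleus).
Neither a single period nor a single group — weigh both effects.
As > Na: period and group pull opposite ways; the across-period shift dominates (947 vs 496 kJ/mol).
Tabulated first ionization energy (kJ/mol): Na 496, As 947.
So Na has the lower first ionisation energy (Na < As).

Na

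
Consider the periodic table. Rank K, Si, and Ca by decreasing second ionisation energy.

IE_2 is the cost of taking one more electron from the +1 cation: K⁺ is the bare [Ar] core; Si⁺ still has 3 valence electrons; Ca⁺ still has 1 valence electron.
Core electrons are held far more tightly than valence electrons, so K tops the IE_2 order.
Valence configurations: Si⁺ [Ne]3s²3p¹, Ca⁺ [Ar]4s¹.
Tabulated IE_2 (kJ/mol): K 3052, Si 1577, Ca 1145.
Putting it together, IE_2: Ca < Si < K.

K > Si > Ca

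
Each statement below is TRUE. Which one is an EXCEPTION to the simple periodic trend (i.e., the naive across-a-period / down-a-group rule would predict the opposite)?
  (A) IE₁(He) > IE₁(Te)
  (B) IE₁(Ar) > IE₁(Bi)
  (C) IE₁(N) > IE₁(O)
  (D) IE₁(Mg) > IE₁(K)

(C)

The general trend: first ionization energy increases across a period and decreases down a group.
(A) He (period 1, group 18) vs Te (period 5, group 16): the stated order agrees with the simple trend.
(B) Ar (period 3, group 18) vs Bi (period 6, group 15): the stated order agrees with the simple trend.
(C) N (period 2, group 15) vs O (period 2, group 16): the stated order contradicts the simple trend.
(D) Mg (period 3, group 2) vs K (period 4, group 1): the stated order agrees with the simple trend.
The exception is (C): pairing an electron in O's 2p⁴ costs repulsion energy, so O ionizes more easily than half-filled N (2p³).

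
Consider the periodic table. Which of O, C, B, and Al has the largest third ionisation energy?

After 2 electrons have been removed, what remains? O²⁺ still has 4 valence electrons; C²⁺ still has 2 valence electrons; B²⁺ still has 1 valence electron; Al²⁺ still has 1 valence electron.
All are still removing valence electrons, so compare the +2 ions as you would atoms: IE_3 generally rises across a period (higher Z_eff) and falls down a group (larger shell), subject to the usual subshell exceptions.
Valence configurations: O²⁺ [He]2s²2p², C²⁺ [He]2s², B²⁺ [He]2s¹, Al²⁺ [Ne]3s¹.
The numbers (kJ/mol): O 5300, C 4620, B 3660, Al 2745.
Hence IE_3: Al < B < C < O.

O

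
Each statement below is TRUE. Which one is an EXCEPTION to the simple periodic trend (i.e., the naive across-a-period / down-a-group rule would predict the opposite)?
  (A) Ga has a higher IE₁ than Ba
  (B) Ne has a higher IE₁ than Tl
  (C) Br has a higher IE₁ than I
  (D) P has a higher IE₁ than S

The general trend: IE₁ increases across a period and decreases down a group.
(A) Ga (period 4, group 13) vs Ba (period 6, group 2): the stated order agrees with the simple trend.
(B) Ne (period 2, group 18) vs Tl (period 6, group 13): the stated order agrees with the simple trend.
(C) Br (period 4, group 17) vs I (period 5, group 17): the stated order agrees with the simple trend.
(D) P (period 3, group 15) vs S (period 3, group 16): the stated order contradicts the simple trend.
The exception is (D): S (3p⁴) ionizes more easily than half-filled P (3p³) because the paired 3p electron in S is pushed out by e⁻–e⁻ repulsion.

(D)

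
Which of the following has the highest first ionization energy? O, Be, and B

O

Be is in period 2, group 2; B is in period 2, group 13; O is in period 2, group 16.
Across a period the outer electron is held more tightly (higher IE₁); down a group it sits in a higher shell, more shielded, and comes off more easily.
All lie in period 2; the across-period trend (first ionization energy increases left to right) applies, with the exception below.
Note the exception: Be has a higher first ionization energy than B, contrary to the simple trend — removing B's lone 2p electron is easier than breaking Be's filled 2s².
For reference (kJ/mol): Be 900, B 801, O 1314.
The highest first ionization energy among these belongs to O.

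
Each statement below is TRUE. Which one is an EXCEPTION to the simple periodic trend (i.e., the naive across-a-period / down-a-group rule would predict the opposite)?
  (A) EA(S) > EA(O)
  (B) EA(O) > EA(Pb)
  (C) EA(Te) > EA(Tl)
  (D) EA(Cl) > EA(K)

The general trend: electron affinity increases across a period and decreases down a group.
(A) S (period 3, group 16) vs O (period 2, group 16): the stated order contradicts the simple trend.
(B) O (period 2, group 16) vs Pb (period 6, group 14): the stated order agrees with the simple trend.
(C) Te (period 5, group 16) vs Tl (period 6, group 13): the stated order agrees with the simple trend.
(D) Cl (period 3, group 17) vs K (period 4, group 1): the stated order agrees with the simple trend.
The exception is (A): the compact 2p subshell of O repels the added electron more than S's larger 3p does.

(A)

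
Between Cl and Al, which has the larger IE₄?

Consider each +3 ion: Cl³⁺ still has 4 valence electrons; Al³⁺ is the bare [Ne] core.
Pulling an electron out of a noble-gas core costs far more than removing a remaining valence electron, so Al sits at the high end of IE_4.
Approximate IE_4 values (kJ/mol): Cl 5159, Al 11577.
Hence IE_4: Cl < Al.

Al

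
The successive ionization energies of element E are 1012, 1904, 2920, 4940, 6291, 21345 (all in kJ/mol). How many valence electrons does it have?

5

Look for the largest jump between consecutive ionization energies: IE6/IE5 ≈ 3.4, far larger than any earlier ratio.
That jump marks the point where a core electron is being removed. So the atom has 5 valence electrons.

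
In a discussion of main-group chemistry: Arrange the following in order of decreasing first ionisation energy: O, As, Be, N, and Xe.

Across a period the outer electron is held more tightly (higher IE₁); down a group it sits in a higher shell, more shielded, and comes off more easily.
Here both period and group differ, so the two effects have to be weighed against each other.
As > Be: the two effects oppose for this pair; the across-period effect wins (947 vs 900 kJ/mol).
Xe > As: the two effects oppose for this pair; the across-period effect wins (1170 vs 947 kJ/mol).
O > Xe: period and group pull opposite ways; the down-group shift dominates (1314 vs 1170 kJ/mol).
N > O: this pair runs against the simple trend — see the exception note.
Note the exception: N has a higher first ionization energy than O, contrary to the simple trend — pairing an electron in O's 2p⁴ costs repulsion energy, so O ionizes more easily than half-filled N (2p³).
Tabulated first ionization energy (kJ/mol): Be 900, N 1402, O 1314, As 947, Xe 1170.
So from highest to lowest: N > O > Xe > As > Be.

N, O, Xe, As, Be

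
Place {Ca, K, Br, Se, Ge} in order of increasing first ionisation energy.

K is in period 4, group 1; Ca is in period 4, group 2; Ge is in period 4, group 14; Se is in period 4, group 16; Br is in period 4, group 17.
First ionization energy rises across a period (greater Z_eff holds electrons more tightly) and falls down a group (valence electrons are farther from the nucleus).
All lie in period 4, so first ionization energy increases left to right.
So from lowest to highest: K < Ca < Ge < Se < Br.

K < Ca < Ge < Se < Br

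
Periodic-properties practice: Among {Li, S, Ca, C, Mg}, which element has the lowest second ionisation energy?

Ca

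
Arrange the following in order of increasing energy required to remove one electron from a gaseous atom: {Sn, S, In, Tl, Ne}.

In < Tl < Sn < S < Ne

Ne is in period 2, group 18; S is in period 3, group 16; In is in period 5, group 13; Sn is in period 5, group 14; Tl is in period 6, group 13.
Across a period the outer electron is held more tightly (higher IE₁); down a group it sits in a higher shell, more shielded, and comes off more easily.
Neither a single period nor a single group — weigh both effects.
Tl > In: this pair runs against the simple trend — see the exception note.
Sn > Tl: relative to Tl, both the across-period and down-group shifts push Sn's first ionization energy up.
S > Sn: both effects reinforce here, so S is clearly the higher of the two.
Ne > S: relative to S, both the across-period and down-group shifts push Ne's first ionization energy up.
Note the exception: Tl has a higher first ionization energy than In, contrary to the simple trend — relativistic 6s stabilisation and poor 4f/5d shielding distort the trend for the heavy p-block elements.
Tabulated first ionization energy (kJ/mol): Ne 2081, S 1000, In 558, Sn 709, Tl 589.
So from lowest to highest: In < Tl < Sn < S < Ne.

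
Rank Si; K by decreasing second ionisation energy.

IE_2 is the cost of taking one more electron from the +1 cation: Si⁺ still has 3 valence electrons; K⁺ is the bare [Ar] core.
Pulling an electron out of a noble-gas core costs far more than removing a remaining valence electron, so K sits at the high end of IE_2.
Tabulated IE_2 (kJ/mol): Si 1577, K 3052.
Hence IE_2: Si < K.

K > Si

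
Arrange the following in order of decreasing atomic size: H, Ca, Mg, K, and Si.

H is in period 1, group 1; Mg is in period 3, group 2; Si is in period 3, group 14; K is in period 4, group 1; Ca is in period 4, group 2.
Moving right in a period, electrons are added to the same shell under a stronger nuclear pull, so atoms get smaller; moving down, a new shell is opened and atoms get larger.
Neither a single period nor a single group — weigh both effects.
Si > H: the two effects oppose for this pair; the down-group effect wins (116 vs 32 pm).
Mg > Si: Mg lies to the left of Si in period 3, so the across-period effect alone puts Mg larger.
Ca > Mg: Ca sits below Mg in group 2, so the down-group effect alone puts Ca larger.
K > Ca: both are in period 4; the period trend gives K the larger value.
Tabulated atomic radius (pm): H 32, Mg 139, Si 116, K 196, Ca 171.
So from largest to smallest: K > Ca > Mg > Si > H.

K > Ca > Mg > Si > H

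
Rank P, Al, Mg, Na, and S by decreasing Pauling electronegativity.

Na is in period 3, group 1; Mg is in period 3, group 2; Al is in period 3, group 13; P is in period 3, group 15; S is in period 3, group 16.
Atoms toward the upper right of the periodic table pull bonding electrons most strongly.
All lie in period 3, so electronegativity increases left to right.
So from highest to lowest: S > P > Al > Mg > Na.

S > P > Al > Mg > Na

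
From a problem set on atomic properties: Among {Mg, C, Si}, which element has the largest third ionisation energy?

Mg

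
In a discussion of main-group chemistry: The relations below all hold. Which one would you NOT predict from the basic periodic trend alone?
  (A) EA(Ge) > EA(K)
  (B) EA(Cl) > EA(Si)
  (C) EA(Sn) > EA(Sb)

(C)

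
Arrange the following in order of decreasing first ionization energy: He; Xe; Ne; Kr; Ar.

He > Ne > Ar > Kr > Xe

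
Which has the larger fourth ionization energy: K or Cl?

K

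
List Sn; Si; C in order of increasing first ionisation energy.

Sn, Si, C

C is in period 2, group 14; Si is in period 3, group 14; Sn is in period 5, group 14.
First ionization energy rises across a period (greater Z_eff holds electrons more tightly) and falls down a group (valence electrons are farther from the nucleus).
All are in group 14, so first ionization energy increases up the group.
So from lowest to highest: Sn < Si < C.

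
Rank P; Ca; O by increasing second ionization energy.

After 1 electron has been removed, what remains? P⁺ still has 4 valence electrons; Ca⁺ still has 1 valence electron; O⁺ still has 5 valence electrons.
All are still removing valence electrons, so compare the +1 ions as you would atoms: IE_2 generally rises across a period (higher Z_eff) and falls down a group (larger shell), subject to the usual subshell exceptions.
Valence configurations: P⁺ [Ne]3s²3p², Ca⁺ [Ar]4s¹, O⁺ [He]2s²2p³.
The numbers (kJ/mol): P 1907, Ca 1145, O 3388.
Hence IE_2: Ca < P < O.

Ca, P, O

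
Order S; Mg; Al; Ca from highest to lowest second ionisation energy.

IE_2 is the cost of taking one more electron from the +1 cation: S⁺ still has 5 valence electrons; Mg⁺ still has 1 valence electron; Al⁺ still has 2 valence electrons; Ca⁺ still has 1 valence electron.
All are still removing valence electrons, so compare the +1 ions as you would atoms: IE_2 generally rises across a period (higher Z_eff) and falls down a group (larger shell), subject to the usual subshell exceptions.
Valence configurations: S⁺ [Ne]3s²3p³, Mg⁺ [Ne]3s¹, Al⁺ [Ne]3s², Ca⁺ [Ar]4s¹.
Approximate IE_2 values (kJ/mol): S 2252, Mg 1451, Al 1817, Ca 1145.
Hence IE_2: Ca < Mg < Al < S.

S > Al > Mg > Ca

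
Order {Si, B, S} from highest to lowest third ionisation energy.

B > S > Si

The third ionization energy removes an electron from the +2 ion. For each element: Si²⁺ still has 2 valence electrons; B²⁺ still has 1 valence electron; S²⁺ still has 4 valence electrons.
All are still removing valence electrons, so compare the +2 ions as you would atoms: IE_3 generally rises across a period (higher Z_eff) and falls down a group (larger shell), subject to the usual subshell exceptions.
Valence configurations: Si²⁺ [Ne]3s², B²⁺ [He]2s¹, S²⁺ [Ne]3s²3p².
Tabulated IE_3 (kJ/mol): Si 3232, B 3660, S 3357.
Putting it together, IE_3: Si < S < B.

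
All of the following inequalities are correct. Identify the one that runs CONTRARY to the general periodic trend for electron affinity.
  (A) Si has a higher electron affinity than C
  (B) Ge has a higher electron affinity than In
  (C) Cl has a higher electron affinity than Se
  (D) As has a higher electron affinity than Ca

The general trend: electron affinity increases across a period and decreases down a group.
(A) Si (period 3, group 14) vs C (period 2, group 14): the stated order contradicts the simple trend.
(B) Ge (period 4, group 14) vs In (period 5, group 13): the stated order agrees with the simple trend.
(C) Cl (period 3, group 17) vs Se (period 4, group 16): the stated order agrees with the simple trend.
(D) As (period 4, group 15) vs Ca (period 4, group 2): the stated order agrees with the simple trend.
The exception is (A): Si's larger, more diffuse 3p orbitals accept an added electron slightly more readily than C's compact 2p.

(A)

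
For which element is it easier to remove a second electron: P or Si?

Si

IE_2 is the cost of taking one more electron from the +1 cation: P⁺ still has 4 valence electrons; Si⁺ still has 3 valence electrons.
All are still removing valence electrons, so compare the +1 ions as you would atoms: IE_2 generally rises across a period (higher Z_eff) and falls down a group (larger shell), subject to the usual subshell exceptions.
Valence configurations: P⁺ [Ne]3s²3p², Si⁺ [Ne]3s²3p¹.
Approximate IE_2 values (kJ/mol): P 1907, Si 1577.
Putting it together, IE_2: Si < P.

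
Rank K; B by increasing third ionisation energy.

B, K

IE_3 is the cost of taking one more electron from the +2 cation: K²⁺ is already 1 electron into the core; B²⁺ still has 1 valence electron.
Breaking into a closed-shell core is much more expensive than removing a leftover valence electron — K has the largest IE_3 here.
Approximate IE_3 values (kJ/mol): K 4420, B 3660.
So the third ionization energies run B < K.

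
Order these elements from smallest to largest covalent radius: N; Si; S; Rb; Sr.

N is in period 2, group 15; Si is in period 3, group 14; S is in period 3, group 16; Rb is in period 5, group 1; Sr is in period 5, group 2.
Moving right in a period, electrons are added to the same shell under a stronger nuclear pull, so atoms get smaller; moving down, a new shell is opened and atoms get larger.
Neither a single period nor a single group — weigh both effects.
S > N: period and group pull opposite ways; the down-group shift dominates (103 vs 71 pm).
Si > S: Si lies to the left of S in period 3, so the across-period effect alone puts Si larger.
Sr > Si: both effects reinforce here, so Sr is clearly the larger of the two.
Rb > Sr: Rb lies to the left of Sr in period 5, so the across-period effect alone puts Rb larger.
Tabulated atomic radius (pm): N 71, Si 116, S 103, Rb 210, Sr 185.
So from smallest to largest: N < S < Si < Sr < Rb.

N < S < Si < Sr < Rb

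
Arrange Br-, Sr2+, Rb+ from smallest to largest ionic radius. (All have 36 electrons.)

All of these have 36 electrons, so size is governed by nuclear charge alone: the more protons, the stronger the pull on the same electron cloud, and the smaller the ion.
Nuclear charges: Sr2+ (Z=38), Rb+ (Z=37), Br- (Z=35).
Smallest to largest: Sr2+ < Rb+ < Br-.

Sr2+, Rb+, Br-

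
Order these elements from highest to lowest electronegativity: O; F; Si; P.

O is in period 2, group 16; F is in period 2, group 17; Si is in period 3, group 14; P is in period 3, group 15.
Atoms toward the upper right of the periodic table pull bonding electrons most strongly.
Neither a single period nor a single group — weigh both effects.
P > Si: P lies to the right of Si in period 3, so the across-period effect alone puts P higher.
O > P: relative to P, both the across-period and down-group shifts push O's electronegativity up.
F > O: F lies to the right of O in period 2, so the across-period effect alone puts F higher.
Tabulated electronegativity (Pauling): O 3.44, F 3.98, Si 1.90, P 2.19.
So from highest to lowest: F > O > P > Si.

F > O > P > Si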